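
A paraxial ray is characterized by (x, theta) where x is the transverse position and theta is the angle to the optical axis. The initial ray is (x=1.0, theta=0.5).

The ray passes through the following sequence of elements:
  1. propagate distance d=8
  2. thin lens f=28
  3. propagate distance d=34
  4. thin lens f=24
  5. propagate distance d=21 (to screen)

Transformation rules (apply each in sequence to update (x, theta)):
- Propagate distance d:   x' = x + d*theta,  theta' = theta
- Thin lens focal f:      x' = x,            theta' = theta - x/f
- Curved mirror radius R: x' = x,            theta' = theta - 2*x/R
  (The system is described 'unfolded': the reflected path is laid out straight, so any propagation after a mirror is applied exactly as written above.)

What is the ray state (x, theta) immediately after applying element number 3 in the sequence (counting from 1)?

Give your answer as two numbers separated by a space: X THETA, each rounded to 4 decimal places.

Initial: x=1.0000 theta=0.5000
After 1 (propagate distance d=8): x=5.0000 theta=0.5000
After 2 (thin lens f=28): x=5.0000 theta=9/28 (≈0.3214)
After 3 (propagate distance d=34): x=223/14 (≈15.9286) theta=9/28 (≈0.3214)
Rounded to 4 decimal places: x = 15.9286, theta = 0.3214

Answer: 15.9286 0.3214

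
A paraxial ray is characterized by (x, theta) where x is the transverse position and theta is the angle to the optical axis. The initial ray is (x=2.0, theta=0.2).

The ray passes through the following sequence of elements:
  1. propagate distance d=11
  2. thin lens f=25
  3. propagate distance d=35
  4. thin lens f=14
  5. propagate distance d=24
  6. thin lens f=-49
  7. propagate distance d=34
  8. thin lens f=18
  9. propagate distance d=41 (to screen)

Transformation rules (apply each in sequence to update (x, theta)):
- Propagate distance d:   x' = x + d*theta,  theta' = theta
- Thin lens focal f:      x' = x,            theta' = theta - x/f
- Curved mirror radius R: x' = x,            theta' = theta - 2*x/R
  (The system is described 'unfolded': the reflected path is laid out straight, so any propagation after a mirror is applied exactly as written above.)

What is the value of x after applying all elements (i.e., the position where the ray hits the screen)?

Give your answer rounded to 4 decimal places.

Initial: x=2.0000 theta=0.2000
After 1 (propagate distance d=11): x=4.2000 theta=0.2000
After 2 (thin lens f=25): x=4.2000 theta=0.0320
After 3 (propagate distance d=35): x=5.3200 theta=0.0320
After 4 (thin lens f=14): x=5.3200 theta=-0.3480
After 5 (propagate distance d=24): x=-3.0320 theta=-0.3480
After 6 (thin lens f=-49): x=-3.0320 theta=-5021/12250 (≈-0.4099)
After 7 (propagate distance d=34): x=-103928/6125 (≈-16.9678) theta=-5021/12250 (≈-0.4099)
After 8 (thin lens f=18): x=-103928/6125 (≈-16.9678) theta=58739/110250 (≈0.5328)
After 9 (propagate distance d=41 (to screen)): x=107519/22050 (≈4.8761) theta=58739/110250 (≈0.5328)
Rounded to 4 decimal places: x = 4.8761

Answer: 4.8761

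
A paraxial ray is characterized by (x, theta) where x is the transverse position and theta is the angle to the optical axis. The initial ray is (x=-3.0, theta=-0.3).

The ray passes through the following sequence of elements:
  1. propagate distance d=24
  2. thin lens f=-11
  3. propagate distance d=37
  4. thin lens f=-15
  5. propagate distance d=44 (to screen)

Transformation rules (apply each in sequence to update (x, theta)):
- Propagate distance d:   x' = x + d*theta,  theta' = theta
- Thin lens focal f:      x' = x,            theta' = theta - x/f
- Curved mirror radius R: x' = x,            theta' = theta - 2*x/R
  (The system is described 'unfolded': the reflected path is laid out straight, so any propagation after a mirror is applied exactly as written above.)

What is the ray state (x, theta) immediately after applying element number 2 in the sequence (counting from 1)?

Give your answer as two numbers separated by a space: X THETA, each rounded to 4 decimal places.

Initial: x=-3.0000 theta=-0.3000
After 1 (propagate distance d=24): x=-10.2000 theta=-0.3000
After 2 (thin lens f=-11): x=-10.2000 theta=-27/22 (≈-1.2273)
Rounded to 4 decimal places: x = -10.2000, theta = -1.2273

Answer: -10.2000 -1.2273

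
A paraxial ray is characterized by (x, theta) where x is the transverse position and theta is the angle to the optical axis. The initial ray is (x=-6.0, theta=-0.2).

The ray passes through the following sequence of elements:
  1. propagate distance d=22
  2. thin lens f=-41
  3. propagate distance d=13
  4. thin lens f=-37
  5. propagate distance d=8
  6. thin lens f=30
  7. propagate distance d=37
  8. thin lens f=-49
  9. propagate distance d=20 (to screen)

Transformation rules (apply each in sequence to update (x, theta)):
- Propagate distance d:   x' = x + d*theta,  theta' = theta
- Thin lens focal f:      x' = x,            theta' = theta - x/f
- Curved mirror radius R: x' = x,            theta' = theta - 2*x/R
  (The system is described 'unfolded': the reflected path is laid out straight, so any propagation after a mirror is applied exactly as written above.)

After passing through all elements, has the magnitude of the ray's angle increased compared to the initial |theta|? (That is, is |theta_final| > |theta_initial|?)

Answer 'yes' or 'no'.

Initial: x=-6.0000 theta=-0.2000
After 1 (propagate distance d=22): x=-10.4000 theta=-0.2000
After 2 (thin lens f=-41): x=-10.4000 theta=-93/205 (≈-0.4537)
After 3 (propagate distance d=13): x=-3341/205 (≈-16.2976) theta=-93/205 (≈-0.4537)
After 4 (thin lens f=-37): x=-3341/205 (≈-16.2976) theta=-6782/7585 (≈-0.8941)
After 5 (propagate distance d=8): x=-177873/7585 (≈-23.4506) theta=-6782/7585 (≈-0.8941)
After 6 (thin lens f=30): x=-177873/7585 (≈-23.4506) theta=-8529/75850 (≈-0.1124)
After 7 (propagate distance d=37): x=-2094303/75850 (≈-27.6111) theta=-8529/75850 (≈-0.1124)
After 8 (thin lens f=-49): x=-2094303/75850 (≈-27.6111) theta=-1256112/1858325 (≈-0.6759)
After 9 (propagate distance d=20 (to screen)): x=-152865327/3716650 (≈-41.1299) theta=-1256112/1858325 (≈-0.6759)
|theta_initial|=0.2000 |theta_final|=1256112/1858325 (≈0.6759) -> increased

Answer: yes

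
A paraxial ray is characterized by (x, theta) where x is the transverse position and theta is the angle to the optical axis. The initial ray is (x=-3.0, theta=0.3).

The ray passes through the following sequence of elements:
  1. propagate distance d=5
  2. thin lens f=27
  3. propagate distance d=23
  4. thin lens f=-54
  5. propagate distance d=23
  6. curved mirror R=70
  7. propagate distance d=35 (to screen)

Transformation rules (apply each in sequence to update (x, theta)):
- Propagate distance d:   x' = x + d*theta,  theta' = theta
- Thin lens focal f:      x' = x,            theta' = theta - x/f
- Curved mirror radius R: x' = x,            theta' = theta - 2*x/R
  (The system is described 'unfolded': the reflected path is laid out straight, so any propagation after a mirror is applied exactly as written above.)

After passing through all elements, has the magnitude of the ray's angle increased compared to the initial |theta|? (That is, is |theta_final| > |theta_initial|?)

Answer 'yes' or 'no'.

Answer: no

Derivation:
Initial: x=-3.0000 theta=0.3000
After 1 (propagate distance d=5): x=-1.5000 theta=0.3000
After 2 (thin lens f=27): x=-1.5000 theta=16/45 (≈0.3556)
After 3 (propagate distance d=23): x=601/90 (≈6.6778) theta=16/45 (≈0.3556)
After 4 (thin lens f=-54): x=601/90 (≈6.6778) theta=2329/4860 (≈0.4792)
After 5 (propagate distance d=23): x=86021/4860 (≈17.6998) theta=2329/4860 (≈0.4792)
After 6 (curved mirror R=70): x=86021/4860 (≈17.6998) theta=-751/28350 (≈-0.0265)
After 7 (propagate distance d=35 (to screen)): x=16303/972 (≈16.7726) theta=-751/28350 (≈-0.0265)
|theta_initial|=0.3000 |theta_final|=751/28350 (≈0.0265) -> not increased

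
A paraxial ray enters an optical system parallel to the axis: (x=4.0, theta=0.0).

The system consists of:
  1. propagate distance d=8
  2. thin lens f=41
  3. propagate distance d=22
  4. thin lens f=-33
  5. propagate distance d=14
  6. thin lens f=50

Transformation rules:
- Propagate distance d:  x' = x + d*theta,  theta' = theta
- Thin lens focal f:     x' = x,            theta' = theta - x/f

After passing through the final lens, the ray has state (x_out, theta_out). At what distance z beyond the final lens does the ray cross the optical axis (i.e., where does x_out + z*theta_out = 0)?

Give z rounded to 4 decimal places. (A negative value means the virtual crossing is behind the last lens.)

Initial: x=4.0000 theta=0.0000
After 1 (propagate distance d=8): x=4.0000 theta=0.0000
After 2 (thin lens f=41): x=4.0000 theta=-4/41 (≈-0.0976)
After 3 (propagate distance d=22): x=76/41 (≈1.8537) theta=-4/41 (≈-0.0976)
After 4 (thin lens f=-33): x=76/41 (≈1.8537) theta=-56/1353 (≈-0.0414)
After 5 (propagate distance d=14): x=1724/1353 (≈1.2742) theta=-56/1353 (≈-0.0414)
After 6 (thin lens f=50): x=1724/1353 (≈1.2742) theta=-754/11275 (≈-0.0669)
z_focus = -x_out/theta_out = -(1724/1353)/(-754/11275) = 21550/1131 ≈ 19.0539
Rounded to 4 decimal places: z = 19.0539

Answer: 19.0539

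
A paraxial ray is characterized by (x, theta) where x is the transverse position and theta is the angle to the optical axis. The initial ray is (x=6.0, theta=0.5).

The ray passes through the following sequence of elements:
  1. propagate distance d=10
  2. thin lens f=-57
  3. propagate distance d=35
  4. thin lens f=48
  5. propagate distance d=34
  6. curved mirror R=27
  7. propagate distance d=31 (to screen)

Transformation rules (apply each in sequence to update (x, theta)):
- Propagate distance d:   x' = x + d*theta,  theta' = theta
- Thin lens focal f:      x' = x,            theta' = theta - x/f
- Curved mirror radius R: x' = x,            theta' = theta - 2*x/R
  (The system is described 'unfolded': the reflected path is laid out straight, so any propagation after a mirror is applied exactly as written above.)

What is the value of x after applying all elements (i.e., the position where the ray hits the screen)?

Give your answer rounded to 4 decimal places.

Initial: x=6.0000 theta=0.5000
After 1 (propagate distance d=10): x=11.0000 theta=0.5000
After 2 (thin lens f=-57): x=11.0000 theta=79/114 (≈0.6930)
After 3 (propagate distance d=35): x=4019/114 (≈35.2544) theta=79/114 (≈0.6930)
After 4 (thin lens f=48): x=4019/114 (≈35.2544) theta=-227/5472 (≈-0.0415)
After 5 (propagate distance d=34): x=92597/2736 (≈33.8439) theta=-227/5472 (≈-0.0415)
After 6 (curved mirror R=27): x=92597/2736 (≈33.8439) theta=-376517/147744 (≈-2.5484)
After 7 (propagate distance d=31 (to screen)): x=-6671789/147744 (≈-45.1578) theta=-376517/147744 (≈-2.5484)
Rounded to 4 decimal places: x = -45.1578

Answer: -45.1578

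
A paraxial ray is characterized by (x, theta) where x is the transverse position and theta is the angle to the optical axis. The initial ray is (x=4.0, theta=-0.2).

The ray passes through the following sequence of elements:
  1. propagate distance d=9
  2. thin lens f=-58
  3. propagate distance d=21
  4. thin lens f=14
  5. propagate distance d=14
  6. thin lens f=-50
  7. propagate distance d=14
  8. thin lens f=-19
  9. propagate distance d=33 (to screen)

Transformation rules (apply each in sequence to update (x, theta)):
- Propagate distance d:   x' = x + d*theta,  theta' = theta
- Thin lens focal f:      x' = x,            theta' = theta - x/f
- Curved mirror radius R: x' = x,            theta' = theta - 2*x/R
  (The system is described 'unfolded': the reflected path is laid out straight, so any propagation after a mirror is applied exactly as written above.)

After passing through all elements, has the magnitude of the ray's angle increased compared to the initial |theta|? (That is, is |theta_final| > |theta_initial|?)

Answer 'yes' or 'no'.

Answer: yes

Derivation:
Initial: x=4.0000 theta=-0.2000
After 1 (propagate distance d=9): x=2.2000 theta=-0.2000
After 2 (thin lens f=-58): x=2.2000 theta=-47/290 (≈-0.1621)
After 3 (propagate distance d=21): x=-349/290 (≈-1.2034) theta=-47/290 (≈-0.1621)
After 4 (thin lens f=14): x=-349/290 (≈-1.2034) theta=-309/4060 (≈-0.0761)
After 5 (propagate distance d=14): x=-329/145 (≈-2.2690) theta=-309/4060 (≈-0.0761)
After 6 (thin lens f=-50): x=-329/145 (≈-2.2690) theta=-12331/101500 (≈-0.1215)
After 7 (propagate distance d=14): x=-28781/7250 (≈-3.9698) theta=-12331/101500 (≈-0.1215)
After 8 (thin lens f=-19): x=-28781/7250 (≈-3.9698) theta=-637223/1928500 (≈-0.3304)
After 9 (propagate distance d=33 (to screen)): x=-5736821/385700 (≈-14.8738) theta=-637223/1928500 (≈-0.3304)
|theta_initial|=0.2000 |theta_final|=637223/1928500 (≈0.3304) -> increased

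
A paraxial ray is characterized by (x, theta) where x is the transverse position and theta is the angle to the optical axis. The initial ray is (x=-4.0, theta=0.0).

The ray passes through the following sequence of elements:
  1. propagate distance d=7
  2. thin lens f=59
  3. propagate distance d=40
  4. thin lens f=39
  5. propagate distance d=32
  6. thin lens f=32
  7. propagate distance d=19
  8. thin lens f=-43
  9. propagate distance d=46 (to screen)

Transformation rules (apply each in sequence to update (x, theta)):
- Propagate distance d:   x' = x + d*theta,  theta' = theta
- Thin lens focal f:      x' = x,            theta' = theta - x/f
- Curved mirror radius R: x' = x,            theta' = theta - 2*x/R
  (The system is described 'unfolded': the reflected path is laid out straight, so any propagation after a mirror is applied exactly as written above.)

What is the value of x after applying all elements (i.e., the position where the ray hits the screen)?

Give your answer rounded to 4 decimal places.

Answer: 7.4465

Derivation:
Initial: x=-4.0000 theta=0.0000
After 1 (propagate distance d=7): x=-4.0000 theta=0.0000
After 2 (thin lens f=59): x=-4.0000 theta=4/59 (≈0.0678)
After 3 (propagate distance d=40): x=-76/59 (≈-1.2881) theta=4/59 (≈0.0678)
After 4 (thin lens f=39): x=-76/59 (≈-1.2881) theta=232/2301 (≈0.1008)
After 5 (propagate distance d=32): x=4460/2301 (≈1.9383) theta=232/2301 (≈0.1008)
After 6 (thin lens f=32): x=4460/2301 (≈1.9383) theta=19/472 (≈0.0403)
After 7 (propagate distance d=19): x=49759/18408 (≈2.7031) theta=19/472 (≈0.0403)
After 8 (thin lens f=-43): x=49759/18408 (≈2.7031) theta=40811/395772 (≈0.1031)
After 9 (propagate distance d=46 (to screen)): x=5894249/791544 (≈7.4465) theta=40811/395772 (≈0.1031)
Rounded to 4 decimal places: x = 7.4465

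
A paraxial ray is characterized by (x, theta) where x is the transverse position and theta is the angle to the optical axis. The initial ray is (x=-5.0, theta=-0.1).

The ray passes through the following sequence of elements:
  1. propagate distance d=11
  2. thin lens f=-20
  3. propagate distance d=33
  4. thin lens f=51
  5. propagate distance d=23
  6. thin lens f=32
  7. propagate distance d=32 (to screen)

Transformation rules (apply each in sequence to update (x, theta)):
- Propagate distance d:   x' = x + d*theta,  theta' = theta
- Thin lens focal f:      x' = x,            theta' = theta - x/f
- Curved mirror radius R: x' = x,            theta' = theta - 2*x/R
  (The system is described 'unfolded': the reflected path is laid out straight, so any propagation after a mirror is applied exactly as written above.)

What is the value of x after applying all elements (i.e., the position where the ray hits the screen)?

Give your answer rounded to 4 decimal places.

Answer: -0.7467

Derivation:
Initial: x=-5.0000 theta=-0.1000
After 1 (propagate distance d=11): x=-6.1000 theta=-0.1000
After 2 (thin lens f=-20): x=-6.1000 theta=-0.4050
After 3 (propagate distance d=33): x=-19.4650 theta=-0.4050
After 4 (thin lens f=51): x=-19.4650 theta=-7/300 (≈-0.0233)
After 5 (propagate distance d=23): x=-12001/600 (≈-20.0017) theta=-7/300 (≈-0.0233)
After 6 (thin lens f=32): x=-12001/600 (≈-20.0017) theta=3851/6400 (≈0.6017)
After 7 (propagate distance d=32 (to screen)): x=-56/75 (≈-0.7467) theta=3851/6400 (≈0.6017)
Rounded to 4 decimal places: x = -0.7467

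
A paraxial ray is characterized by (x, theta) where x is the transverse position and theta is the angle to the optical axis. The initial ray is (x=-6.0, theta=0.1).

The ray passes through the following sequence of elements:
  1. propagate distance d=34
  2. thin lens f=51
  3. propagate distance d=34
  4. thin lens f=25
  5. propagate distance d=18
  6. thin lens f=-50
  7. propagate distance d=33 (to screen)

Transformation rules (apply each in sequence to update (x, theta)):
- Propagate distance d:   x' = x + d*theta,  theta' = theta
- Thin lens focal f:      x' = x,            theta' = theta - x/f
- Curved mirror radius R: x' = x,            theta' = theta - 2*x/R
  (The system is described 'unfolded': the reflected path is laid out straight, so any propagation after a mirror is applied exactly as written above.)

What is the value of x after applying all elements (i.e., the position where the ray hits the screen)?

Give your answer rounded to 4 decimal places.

Initial: x=-6.0000 theta=0.1000
After 1 (propagate distance d=34): x=-2.6000 theta=0.1000
After 2 (thin lens f=51): x=-2.6000 theta=77/510 (≈0.1510)
After 3 (propagate distance d=34): x=38/15 (≈2.5333) theta=77/510 (≈0.1510)
After 4 (thin lens f=25): x=38/15 (≈2.5333) theta=211/4250 (≈0.0496)
After 5 (propagate distance d=18): x=21847/6375 (≈3.4270) theta=211/4250 (≈0.0496)
After 6 (thin lens f=-50): x=21847/6375 (≈3.4270) theta=1108/9375 (≈0.1182)
After 7 (propagate distance d=33 (to screen)): x=1167763/159375 (≈7.3271) theta=1108/9375 (≈0.1182)
Rounded to 4 decimal places: x = 7.3271

Answer: 7.3271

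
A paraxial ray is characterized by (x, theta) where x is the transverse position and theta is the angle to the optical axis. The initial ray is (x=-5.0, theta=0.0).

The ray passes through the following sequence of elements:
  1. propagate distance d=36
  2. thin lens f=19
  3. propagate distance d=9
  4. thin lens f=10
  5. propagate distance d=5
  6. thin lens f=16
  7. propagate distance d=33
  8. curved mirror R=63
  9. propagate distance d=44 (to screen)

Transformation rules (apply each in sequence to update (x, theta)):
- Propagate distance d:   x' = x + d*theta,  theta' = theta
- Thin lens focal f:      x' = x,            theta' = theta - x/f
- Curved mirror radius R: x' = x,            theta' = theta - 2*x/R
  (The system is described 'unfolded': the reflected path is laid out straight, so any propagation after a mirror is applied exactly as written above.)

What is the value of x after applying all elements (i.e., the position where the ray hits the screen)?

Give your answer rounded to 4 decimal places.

Initial: x=-5.0000 theta=0.0000
After 1 (propagate distance d=36): x=-5.0000 theta=0.0000
After 2 (thin lens f=19): x=-5.0000 theta=5/19 (≈0.2632)
After 3 (propagate distance d=9): x=-50/19 (≈-2.6316) theta=5/19 (≈0.2632)
After 4 (thin lens f=10): x=-50/19 (≈-2.6316) theta=10/19 (≈0.5263)
After 5 (propagate distance d=5): x=0.0000 theta=10/19 (≈0.5263)
After 6 (thin lens f=16): x=0.0000 theta=10/19 (≈0.5263)
After 7 (propagate distance d=33): x=330/19 (≈17.3684) theta=10/19 (≈0.5263)
After 8 (curved mirror R=63): x=330/19 (≈17.3684) theta=-10/399 (≈-0.0251)
After 9 (propagate distance d=44 (to screen)): x=6490/399 (≈16.2657) theta=-10/399 (≈-0.0251)
Rounded to 4 decimal places: x = 16.2657

Answer: 16.2657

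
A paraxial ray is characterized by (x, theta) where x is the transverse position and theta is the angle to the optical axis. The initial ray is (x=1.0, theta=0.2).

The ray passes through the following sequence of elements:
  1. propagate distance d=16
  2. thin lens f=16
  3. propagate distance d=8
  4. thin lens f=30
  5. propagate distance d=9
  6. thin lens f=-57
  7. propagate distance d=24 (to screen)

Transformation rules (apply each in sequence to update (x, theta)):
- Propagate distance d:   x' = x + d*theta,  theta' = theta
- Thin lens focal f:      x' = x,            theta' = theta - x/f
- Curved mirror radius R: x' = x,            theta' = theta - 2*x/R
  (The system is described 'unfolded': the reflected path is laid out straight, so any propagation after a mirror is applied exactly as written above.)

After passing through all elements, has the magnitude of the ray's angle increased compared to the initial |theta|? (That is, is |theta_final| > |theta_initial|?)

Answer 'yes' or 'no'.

Answer: no

Derivation:
Initial: x=1.0000 theta=0.2000
After 1 (propagate distance d=16): x=4.2000 theta=0.2000
After 2 (thin lens f=16): x=4.2000 theta=-0.0625
After 3 (propagate distance d=8): x=3.7000 theta=-0.0625
After 4 (thin lens f=30): x=3.7000 theta=-223/1200 (≈-0.1858)
After 5 (propagate distance d=9): x=2.0275 theta=-223/1200 (≈-0.1858)
After 6 (thin lens f=-57): x=2.0275 theta=-571/3800 (≈-0.1503)
After 7 (propagate distance d=24 (to screen)): x=-11999/7600 (≈-1.5788) theta=-571/3800 (≈-0.1503)
|theta_initial|=0.2000 |theta_final|=571/3800 (≈0.1503) -> not increased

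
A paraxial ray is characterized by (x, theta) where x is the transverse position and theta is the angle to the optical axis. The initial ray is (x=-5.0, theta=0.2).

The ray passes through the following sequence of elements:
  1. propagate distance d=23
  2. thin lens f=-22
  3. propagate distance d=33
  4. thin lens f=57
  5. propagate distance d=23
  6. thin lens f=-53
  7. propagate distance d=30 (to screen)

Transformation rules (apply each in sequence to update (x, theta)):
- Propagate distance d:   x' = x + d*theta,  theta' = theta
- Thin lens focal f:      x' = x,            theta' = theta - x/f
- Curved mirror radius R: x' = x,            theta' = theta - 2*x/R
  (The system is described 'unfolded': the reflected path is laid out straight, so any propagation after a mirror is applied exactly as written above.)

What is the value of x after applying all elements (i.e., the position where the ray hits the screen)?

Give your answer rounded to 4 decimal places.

Initial: x=-5.0000 theta=0.2000
After 1 (propagate distance d=23): x=-0.4000 theta=0.2000
After 2 (thin lens f=-22): x=-0.4000 theta=2/11 (≈0.1818)
After 3 (propagate distance d=33): x=5.6000 theta=2/11 (≈0.1818)
After 4 (thin lens f=57): x=5.6000 theta=262/3135 (≈0.0836)
After 5 (propagate distance d=23): x=23582/3135 (≈7.5222) theta=262/3135 (≈0.0836)
After 6 (thin lens f=-53): x=23582/3135 (≈7.5222) theta=1972/8745 (≈0.2255)
After 7 (propagate distance d=30 (to screen)): x=2373886/166155 (≈14.2872) theta=1972/8745 (≈0.2255)
Rounded to 4 decimal places: x = 14.2872

Answer: 14.2872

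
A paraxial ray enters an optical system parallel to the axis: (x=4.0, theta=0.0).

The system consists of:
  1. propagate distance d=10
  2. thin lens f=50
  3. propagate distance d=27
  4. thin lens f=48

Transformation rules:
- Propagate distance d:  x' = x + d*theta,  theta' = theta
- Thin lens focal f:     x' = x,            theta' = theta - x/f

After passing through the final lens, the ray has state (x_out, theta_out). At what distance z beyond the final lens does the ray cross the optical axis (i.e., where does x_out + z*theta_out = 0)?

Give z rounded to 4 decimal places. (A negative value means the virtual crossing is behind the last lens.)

Answer: 15.5493

Derivation:
Initial: x=4.0000 theta=0.0000
After 1 (propagate distance d=10): x=4.0000 theta=0.0000
After 2 (thin lens f=50): x=4.0000 theta=-0.0800
After 3 (propagate distance d=27): x=1.8400 theta=-0.0800
After 4 (thin lens f=48): x=1.8400 theta=-71/600 (≈-0.1183)
z_focus = -x_out/theta_out = -(1.8400)/(-71/600) = 1104/71 ≈ 15.5493
Rounded to 4 decimal places: z = 15.5493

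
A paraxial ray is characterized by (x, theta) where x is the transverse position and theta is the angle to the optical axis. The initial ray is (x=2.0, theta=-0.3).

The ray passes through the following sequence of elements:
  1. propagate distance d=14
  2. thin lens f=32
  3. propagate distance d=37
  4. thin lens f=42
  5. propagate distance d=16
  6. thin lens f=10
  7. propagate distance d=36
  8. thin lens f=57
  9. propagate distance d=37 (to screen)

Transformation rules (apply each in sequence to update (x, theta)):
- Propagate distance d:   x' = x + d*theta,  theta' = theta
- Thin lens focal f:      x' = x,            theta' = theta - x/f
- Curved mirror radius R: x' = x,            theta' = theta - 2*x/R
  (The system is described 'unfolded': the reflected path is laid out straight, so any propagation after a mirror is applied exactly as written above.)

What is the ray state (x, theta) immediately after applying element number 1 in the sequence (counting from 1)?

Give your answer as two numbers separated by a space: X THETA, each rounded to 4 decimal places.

Answer: -2.2000 -0.3000

Derivation:
Initial: x=2.0000 theta=-0.3000
After 1 (propagate distance d=14): x=-2.2000 theta=-0.3000
Rounded to 4 decimal places: x = -2.2000, theta = -0.3000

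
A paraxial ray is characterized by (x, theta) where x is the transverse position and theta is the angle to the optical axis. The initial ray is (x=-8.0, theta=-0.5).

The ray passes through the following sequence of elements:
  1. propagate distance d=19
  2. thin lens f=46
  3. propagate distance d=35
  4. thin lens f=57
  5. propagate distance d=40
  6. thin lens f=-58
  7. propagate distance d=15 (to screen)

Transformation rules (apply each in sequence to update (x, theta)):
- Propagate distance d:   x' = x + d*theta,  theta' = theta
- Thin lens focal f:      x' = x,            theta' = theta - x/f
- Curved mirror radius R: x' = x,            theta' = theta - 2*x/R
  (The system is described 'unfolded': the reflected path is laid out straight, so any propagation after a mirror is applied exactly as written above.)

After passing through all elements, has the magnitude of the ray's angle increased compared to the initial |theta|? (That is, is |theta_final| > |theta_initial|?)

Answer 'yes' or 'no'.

Initial: x=-8.0000 theta=-0.5000
After 1 (propagate distance d=19): x=-17.5000 theta=-0.5000
After 2 (thin lens f=46): x=-17.5000 theta=-11/92 (≈-0.1196)
After 3 (propagate distance d=35): x=-1995/92 (≈-21.6848) theta=-11/92 (≈-0.1196)
After 4 (thin lens f=57): x=-1995/92 (≈-21.6848) theta=6/23 (≈0.2609)
After 5 (propagate distance d=40): x=-11.2500 theta=6/23 (≈0.2609)
After 6 (thin lens f=-58): x=-11.2500 theta=357/5336 (≈0.0669)
After 7 (propagate distance d=15 (to screen)): x=-54675/5336 (≈-10.2464) theta=357/5336 (≈0.0669)
|theta_initial|=0.5000 |theta_final|=357/5336 (≈0.0669) -> not increased

Answer: no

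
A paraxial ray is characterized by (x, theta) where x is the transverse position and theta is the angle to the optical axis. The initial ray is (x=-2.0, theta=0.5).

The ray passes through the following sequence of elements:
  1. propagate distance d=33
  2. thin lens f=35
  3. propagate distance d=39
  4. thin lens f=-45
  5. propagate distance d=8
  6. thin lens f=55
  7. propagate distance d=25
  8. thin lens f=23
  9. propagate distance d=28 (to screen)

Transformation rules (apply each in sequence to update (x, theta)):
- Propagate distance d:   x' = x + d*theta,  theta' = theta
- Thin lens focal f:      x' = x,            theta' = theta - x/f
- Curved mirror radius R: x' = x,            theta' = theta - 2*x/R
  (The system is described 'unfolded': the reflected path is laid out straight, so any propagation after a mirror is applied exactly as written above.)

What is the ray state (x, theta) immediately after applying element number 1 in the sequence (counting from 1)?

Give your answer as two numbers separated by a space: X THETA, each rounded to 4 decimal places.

Initial: x=-2.0000 theta=0.5000
After 1 (propagate distance d=33): x=14.5000 theta=0.5000
Rounded to 4 decimal places: x = 14.5000, theta = 0.5000

Answer: 14.5000 0.5000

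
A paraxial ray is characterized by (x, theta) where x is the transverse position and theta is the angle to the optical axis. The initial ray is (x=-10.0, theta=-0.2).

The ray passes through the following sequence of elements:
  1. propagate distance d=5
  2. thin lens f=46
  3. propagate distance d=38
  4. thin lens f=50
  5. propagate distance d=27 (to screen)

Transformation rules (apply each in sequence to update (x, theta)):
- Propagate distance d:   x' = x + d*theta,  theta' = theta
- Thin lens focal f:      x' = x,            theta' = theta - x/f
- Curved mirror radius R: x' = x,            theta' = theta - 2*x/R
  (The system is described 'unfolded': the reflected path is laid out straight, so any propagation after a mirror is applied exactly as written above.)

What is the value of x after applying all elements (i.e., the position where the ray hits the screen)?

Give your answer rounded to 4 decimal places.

Answer: -3.3195

Derivation:
Initial: x=-10.0000 theta=-0.2000
After 1 (propagate distance d=5): x=-11.0000 theta=-0.2000
After 2 (thin lens f=46): x=-11.0000 theta=9/230 (≈0.0391)
After 3 (propagate distance d=38): x=-1094/115 (≈-9.5130) theta=9/230 (≈0.0391)
After 4 (thin lens f=50): x=-1094/115 (≈-9.5130) theta=1319/5750 (≈0.2294)
After 5 (propagate distance d=27 (to screen)): x=-19087/5750 (≈-3.3195) theta=1319/5750 (≈0.2294)
Rounded to 4 decimal places: x = -3.3195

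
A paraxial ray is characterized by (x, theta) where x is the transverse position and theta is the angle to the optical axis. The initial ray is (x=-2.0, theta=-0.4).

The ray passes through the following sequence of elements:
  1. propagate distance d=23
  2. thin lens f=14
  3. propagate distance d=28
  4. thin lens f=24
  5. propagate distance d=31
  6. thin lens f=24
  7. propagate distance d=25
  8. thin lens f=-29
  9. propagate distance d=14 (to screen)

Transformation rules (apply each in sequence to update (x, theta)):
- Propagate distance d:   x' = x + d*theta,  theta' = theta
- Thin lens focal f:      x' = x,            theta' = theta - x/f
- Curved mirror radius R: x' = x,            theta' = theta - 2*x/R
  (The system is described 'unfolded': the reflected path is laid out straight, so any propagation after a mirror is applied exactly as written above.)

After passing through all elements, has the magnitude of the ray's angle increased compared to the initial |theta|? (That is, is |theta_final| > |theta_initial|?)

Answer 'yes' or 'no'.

Answer: no

Derivation:
Initial: x=-2.0000 theta=-0.4000
After 1 (propagate distance d=23): x=-11.2000 theta=-0.4000
After 2 (thin lens f=14): x=-11.2000 theta=0.4000
After 3 (propagate distance d=28): x=0.0000 theta=0.4000
After 4 (thin lens f=24): x=0.0000 theta=0.4000
After 5 (propagate distance d=31): x=12.4000 theta=0.4000
After 6 (thin lens f=24): x=12.4000 theta=-7/60 (≈-0.1167)
After 7 (propagate distance d=25): x=569/60 (≈9.4833) theta=-7/60 (≈-0.1167)
After 8 (thin lens f=-29): x=569/60 (≈9.4833) theta=61/290 (≈0.2103)
After 9 (propagate distance d=14 (to screen)): x=4325/348 (≈12.4282) theta=61/290 (≈0.2103)
|theta_initial|=0.4000 |theta_final|=61/290 (≈0.2103) -> not increased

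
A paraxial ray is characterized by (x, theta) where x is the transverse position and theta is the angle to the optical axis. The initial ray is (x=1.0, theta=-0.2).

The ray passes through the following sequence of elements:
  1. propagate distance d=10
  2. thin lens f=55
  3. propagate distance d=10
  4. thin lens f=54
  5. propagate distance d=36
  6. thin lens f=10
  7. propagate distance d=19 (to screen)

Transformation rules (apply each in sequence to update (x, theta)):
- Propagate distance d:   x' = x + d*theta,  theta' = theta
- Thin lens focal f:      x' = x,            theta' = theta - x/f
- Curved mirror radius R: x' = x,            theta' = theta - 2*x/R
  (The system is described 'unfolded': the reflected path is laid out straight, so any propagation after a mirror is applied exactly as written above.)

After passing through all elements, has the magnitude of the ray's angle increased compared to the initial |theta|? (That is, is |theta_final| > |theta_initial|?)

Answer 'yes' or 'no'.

Initial: x=1.0000 theta=-0.2000
After 1 (propagate distance d=10): x=-1.0000 theta=-0.2000
After 2 (thin lens f=55): x=-1.0000 theta=-2/11 (≈-0.1818)
After 3 (propagate distance d=10): x=-31/11 (≈-2.8182) theta=-2/11 (≈-0.1818)
After 4 (thin lens f=54): x=-31/11 (≈-2.8182) theta=-7/54 (≈-0.1296)
After 5 (propagate distance d=36): x=-247/33 (≈-7.4848) theta=-7/54 (≈-0.1296)
After 6 (thin lens f=10): x=-247/33 (≈-7.4848) theta=919/1485 (≈0.6189)
After 7 (propagate distance d=19 (to screen)): x=6346/1485 (≈4.2734) theta=919/1485 (≈0.6189)
|theta_initial|=0.2000 |theta_final|=919/1485 (≈0.6189) -> increased

Answer: yes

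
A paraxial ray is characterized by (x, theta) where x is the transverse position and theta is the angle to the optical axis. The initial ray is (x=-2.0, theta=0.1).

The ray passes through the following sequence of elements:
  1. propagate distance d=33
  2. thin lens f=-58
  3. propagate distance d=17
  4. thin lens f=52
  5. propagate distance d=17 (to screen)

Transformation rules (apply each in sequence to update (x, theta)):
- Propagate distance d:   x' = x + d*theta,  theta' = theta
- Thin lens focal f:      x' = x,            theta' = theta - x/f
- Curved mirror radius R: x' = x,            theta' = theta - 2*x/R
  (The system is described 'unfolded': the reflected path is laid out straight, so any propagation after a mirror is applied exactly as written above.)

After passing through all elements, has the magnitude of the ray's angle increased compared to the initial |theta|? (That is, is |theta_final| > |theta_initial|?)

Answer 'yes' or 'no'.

Answer: no

Derivation:
Initial: x=-2.0000 theta=0.1000
After 1 (propagate distance d=33): x=1.3000 theta=0.1000
After 2 (thin lens f=-58): x=1.3000 theta=71/580 (≈0.1224)
After 3 (propagate distance d=17): x=1961/580 (≈3.3810) theta=71/580 (≈0.1224)
After 4 (thin lens f=52): x=1961/580 (≈3.3810) theta=1731/30160 (≈0.0574)
After 5 (propagate distance d=17 (to screen)): x=4531/1040 (≈4.3567) theta=1731/30160 (≈0.0574)
|theta_initial|=0.1000 |theta_final|=1731/30160 (≈0.0574) -> not increased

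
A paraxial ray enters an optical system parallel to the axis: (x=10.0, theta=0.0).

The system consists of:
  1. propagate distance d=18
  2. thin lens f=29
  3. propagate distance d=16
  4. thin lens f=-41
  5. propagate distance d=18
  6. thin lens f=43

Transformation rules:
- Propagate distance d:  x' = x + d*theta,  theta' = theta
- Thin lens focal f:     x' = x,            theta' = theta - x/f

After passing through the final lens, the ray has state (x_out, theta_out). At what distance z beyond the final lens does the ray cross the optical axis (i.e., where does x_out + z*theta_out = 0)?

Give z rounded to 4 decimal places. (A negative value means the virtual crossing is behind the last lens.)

Initial: x=10.0000 theta=0.0000
After 1 (propagate distance d=18): x=10.0000 theta=0.0000
After 2 (thin lens f=29): x=10.0000 theta=-10/29 (≈-0.3448)
After 3 (propagate distance d=16): x=130/29 (≈4.4828) theta=-10/29 (≈-0.3448)
After 4 (thin lens f=-41): x=130/29 (≈4.4828) theta=-280/1189 (≈-0.2355)
After 5 (propagate distance d=18): x=10/41 (≈0.2439) theta=-280/1189 (≈-0.2355)
After 6 (thin lens f=43): x=10/41 (≈0.2439) theta=-12330/51127 (≈-0.2412)
z_focus = -x_out/theta_out = -(10/41)/(-12330/51127) = 1247/1233 ≈ 1.0114
Rounded to 4 decimal places: z = 1.0114

Answer: 1.0114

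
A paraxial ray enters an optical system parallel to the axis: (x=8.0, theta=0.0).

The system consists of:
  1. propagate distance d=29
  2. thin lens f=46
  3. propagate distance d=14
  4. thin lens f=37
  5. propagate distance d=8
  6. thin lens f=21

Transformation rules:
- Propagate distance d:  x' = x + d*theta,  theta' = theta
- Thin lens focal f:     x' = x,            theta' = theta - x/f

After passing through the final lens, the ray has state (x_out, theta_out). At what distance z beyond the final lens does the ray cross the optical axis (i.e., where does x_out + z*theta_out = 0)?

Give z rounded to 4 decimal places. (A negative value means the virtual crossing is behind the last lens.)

Initial: x=8.0000 theta=0.0000
After 1 (propagate distance d=29): x=8.0000 theta=0.0000
After 2 (thin lens f=46): x=8.0000 theta=-4/23 (≈-0.1739)
After 3 (propagate distance d=14): x=128/23 (≈5.5652) theta=-4/23 (≈-0.1739)
After 4 (thin lens f=37): x=128/23 (≈5.5652) theta=-12/37 (≈-0.3243)
After 5 (propagate distance d=8): x=2528/851 (≈2.9706) theta=-12/37 (≈-0.3243)
After 6 (thin lens f=21): x=2528/851 (≈2.9706) theta=-8324/17871 (≈-0.4658)
z_focus = -x_out/theta_out = -(2528/851)/(-8324/17871) = 13272/2081 ≈ 6.3777
Rounded to 4 decimal places: z = 6.3777

Answer: 6.3777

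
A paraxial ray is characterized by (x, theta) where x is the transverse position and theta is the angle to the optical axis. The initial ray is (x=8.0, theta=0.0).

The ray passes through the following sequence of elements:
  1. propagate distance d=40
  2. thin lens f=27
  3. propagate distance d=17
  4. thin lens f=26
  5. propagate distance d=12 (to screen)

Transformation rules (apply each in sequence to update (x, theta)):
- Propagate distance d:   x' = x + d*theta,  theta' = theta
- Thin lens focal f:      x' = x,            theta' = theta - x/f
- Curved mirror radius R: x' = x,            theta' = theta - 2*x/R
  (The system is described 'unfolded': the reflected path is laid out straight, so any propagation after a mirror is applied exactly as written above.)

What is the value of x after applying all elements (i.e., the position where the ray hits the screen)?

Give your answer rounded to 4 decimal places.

Answer: -1.9601

Derivation:
Initial: x=8.0000 theta=0.0000
After 1 (propagate distance d=40): x=8.0000 theta=0.0000
After 2 (thin lens f=27): x=8.0000 theta=-8/27 (≈-0.2963)
After 3 (propagate distance d=17): x=80/27 (≈2.9630) theta=-8/27 (≈-0.2963)
After 4 (thin lens f=26): x=80/27 (≈2.9630) theta=-16/39 (≈-0.4103)
After 5 (propagate distance d=12 (to screen)): x=-688/351 (≈-1.9601) theta=-16/39 (≈-0.4103)
Rounded to 4 decimal places: x = -1.9601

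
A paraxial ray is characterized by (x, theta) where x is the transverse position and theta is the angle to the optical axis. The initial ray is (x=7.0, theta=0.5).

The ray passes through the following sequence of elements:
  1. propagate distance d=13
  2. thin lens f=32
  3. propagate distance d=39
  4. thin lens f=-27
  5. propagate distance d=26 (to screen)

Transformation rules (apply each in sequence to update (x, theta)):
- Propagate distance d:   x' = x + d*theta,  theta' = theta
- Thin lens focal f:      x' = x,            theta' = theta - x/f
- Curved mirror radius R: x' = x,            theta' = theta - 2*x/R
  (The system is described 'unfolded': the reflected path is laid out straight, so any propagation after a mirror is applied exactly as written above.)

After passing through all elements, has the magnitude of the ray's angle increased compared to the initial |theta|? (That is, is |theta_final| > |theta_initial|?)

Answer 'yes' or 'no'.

Initial: x=7.0000 theta=0.5000
After 1 (propagate distance d=13): x=13.5000 theta=0.5000
After 2 (thin lens f=32): x=13.5000 theta=5/64 (≈0.0781)
After 3 (propagate distance d=39): x=1059/64 (≈16.5469) theta=5/64 (≈0.0781)
After 4 (thin lens f=-27): x=1059/64 (≈16.5469) theta=199/288 (≈0.6910)
After 5 (propagate distance d=26 (to screen)): x=19879/576 (≈34.5122) theta=199/288 (≈0.6910)
|theta_initial|=0.5000 |theta_final|=199/288 (≈0.6910) -> increased

Answer: yes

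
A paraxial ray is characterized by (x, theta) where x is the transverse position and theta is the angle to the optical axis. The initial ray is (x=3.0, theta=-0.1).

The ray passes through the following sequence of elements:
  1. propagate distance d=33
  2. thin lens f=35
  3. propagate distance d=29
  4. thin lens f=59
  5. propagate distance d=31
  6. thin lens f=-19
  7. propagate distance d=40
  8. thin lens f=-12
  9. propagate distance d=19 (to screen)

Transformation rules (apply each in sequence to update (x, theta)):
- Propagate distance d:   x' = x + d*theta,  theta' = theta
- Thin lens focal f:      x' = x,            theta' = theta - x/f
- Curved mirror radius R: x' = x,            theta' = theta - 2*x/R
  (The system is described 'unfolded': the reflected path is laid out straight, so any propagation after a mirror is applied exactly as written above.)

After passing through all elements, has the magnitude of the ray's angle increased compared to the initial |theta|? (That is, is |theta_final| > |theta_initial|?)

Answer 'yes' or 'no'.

Answer: yes

Derivation:
Initial: x=3.0000 theta=-0.1000
After 1 (propagate distance d=33): x=-0.3000 theta=-0.1000
After 2 (thin lens f=35): x=-0.3000 theta=-16/175 (≈-0.0914)
After 3 (propagate distance d=29): x=-1033/350 (≈-2.9514) theta=-16/175 (≈-0.0914)
After 4 (thin lens f=59): x=-1033/350 (≈-2.9514) theta=-171/4130 (≈-0.0414)
After 5 (propagate distance d=31): x=-43726/10325 (≈-4.2350) theta=-171/4130 (≈-0.0414)
After 6 (thin lens f=-19): x=-43726/10325 (≈-4.2350) theta=-103697/392350 (≈-0.2643)
After 7 (propagate distance d=40): x=-414962/28025 (≈-14.8069) theta=-103697/392350 (≈-0.2643)
After 8 (thin lens f=-12): x=-414962/28025 (≈-14.8069) theta=-881729/588525 (≈-1.4982)
After 9 (propagate distance d=19 (to screen)): x=-25467053/588525 (≈-43.2727) theta=-881729/588525 (≈-1.4982)
|theta_initial|=0.1000 |theta_final|=881729/588525 (≈1.4982) -> increased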